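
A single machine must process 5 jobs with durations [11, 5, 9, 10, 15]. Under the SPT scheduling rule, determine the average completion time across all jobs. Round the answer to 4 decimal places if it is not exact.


Sort jobs by processing time (SPT order): [5, 9, 10, 11, 15]
Compute completion times sequentially:
  Job 1: processing = 5, completes at 5
  Job 2: processing = 9, completes at 14
  Job 3: processing = 10, completes at 24
  Job 4: processing = 11, completes at 35
  Job 5: processing = 15, completes at 50
Sum of completion times = 128
Average completion time = 128/5 = 25.6

25.6


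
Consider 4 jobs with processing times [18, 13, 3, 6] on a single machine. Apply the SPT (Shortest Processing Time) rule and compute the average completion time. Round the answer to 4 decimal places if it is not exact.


Sort jobs by processing time (SPT order): [3, 6, 13, 18]
Compute completion times sequentially:
  Job 1: processing = 3, completes at 3
  Job 2: processing = 6, completes at 9
  Job 3: processing = 13, completes at 22
  Job 4: processing = 18, completes at 40
Sum of completion times = 74
Average completion time = 74/4 = 18.5

18.5


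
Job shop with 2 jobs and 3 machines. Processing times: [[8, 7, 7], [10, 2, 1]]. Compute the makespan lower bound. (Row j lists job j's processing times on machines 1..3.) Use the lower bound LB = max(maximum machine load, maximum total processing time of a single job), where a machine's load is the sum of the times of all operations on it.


Machine loads:
  Machine 1: 8 + 10 = 18
  Machine 2: 7 + 2 = 9
  Machine 3: 7 + 1 = 8
Max machine load = 18
Job totals:
  Job 1: 22
  Job 2: 13
Max job total = 22
Lower bound = max(18, 22) = 22

22


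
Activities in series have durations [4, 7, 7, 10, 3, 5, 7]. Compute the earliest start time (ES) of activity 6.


Activity 6 starts after activities 1 through 5 complete.
Predecessor durations: [4, 7, 7, 10, 3]
ES = 4 + 7 + 7 + 10 + 3 = 31

31


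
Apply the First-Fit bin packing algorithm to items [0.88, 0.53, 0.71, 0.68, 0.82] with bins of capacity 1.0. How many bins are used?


Place items sequentially using First-Fit:
  Item 0.88 -> new Bin 1
  Item 0.53 -> new Bin 2
  Item 0.71 -> new Bin 3
  Item 0.68 -> new Bin 4
  Item 0.82 -> new Bin 5
Total bins used = 5

5


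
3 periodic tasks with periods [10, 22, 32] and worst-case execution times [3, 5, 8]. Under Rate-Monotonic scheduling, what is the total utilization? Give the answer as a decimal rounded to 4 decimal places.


Compute individual utilizations (exact fractions):
  Task 1: C/T = 3/10 (approx. 0.3)
  Task 2: C/T = 5/22 (approx. 0.2273)
  Task 3: C/T = 8/32 = 1/4 (approx. 0.25)
Total utilization U = 3/10 + 5/22 + 1/4 = 171/220
Rounded to 4 decimal places: U = 0.7773
RM (Liu & Layland) bound for 3 tasks = 0.779763; compare with U = 171/220 (approx. 0.777273)
U <= bound, so schedulable by RM sufficient condition.

0.7773


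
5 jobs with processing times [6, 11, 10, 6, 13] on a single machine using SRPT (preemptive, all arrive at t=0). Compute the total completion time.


Since all jobs arrive at t=0, SRPT equals SPT ordering.
SPT order: [6, 6, 10, 11, 13]
Completion times:
  Job 1: p=6, C=6
  Job 2: p=6, C=12
  Job 3: p=10, C=22
  Job 4: p=11, C=33
  Job 5: p=13, C=46
Total completion time = 6 + 12 + 22 + 33 + 46 = 119

119


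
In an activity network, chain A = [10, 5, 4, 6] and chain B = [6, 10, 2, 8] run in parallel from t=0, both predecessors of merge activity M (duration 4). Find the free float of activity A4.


ES(A4) = sum of predecessors on chain A = 19
EF(A4) = ES + duration = 19 + 6 = 25
Successor of A4 is M. ES(M) = max(sum(A), sum(B)) = max(25, 26) = 26
Free float = ES(successor) - EF(current) = 26 - 25 = 1

1


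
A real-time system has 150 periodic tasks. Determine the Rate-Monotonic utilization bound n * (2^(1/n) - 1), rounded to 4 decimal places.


Compute 2^(1/150) = 1.0046316744
Subtract 1: 1.0046316744 - 1 = 0.0046316744
Multiply by n: 150 * 0.0046316744 = 0.6947511600
Round to 4 dp: 0.6948

0.6948


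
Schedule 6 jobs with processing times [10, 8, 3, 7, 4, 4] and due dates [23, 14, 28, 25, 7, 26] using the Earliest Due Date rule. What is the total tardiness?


Sort by due date (EDD order): [(4, 7), (8, 14), (10, 23), (7, 25), (4, 26), (3, 28)]
Compute completion times and tardiness:
  Job 1: p=4, d=7, C=4, tardiness=max(0,4-7)=0
  Job 2: p=8, d=14, C=12, tardiness=max(0,12-14)=0
  Job 3: p=10, d=23, C=22, tardiness=max(0,22-23)=0
  Job 4: p=7, d=25, C=29, tardiness=max(0,29-25)=4
  Job 5: p=4, d=26, C=33, tardiness=max(0,33-26)=7
  Job 6: p=3, d=28, C=36, tardiness=max(0,36-28)=8
Total tardiness = 19

19


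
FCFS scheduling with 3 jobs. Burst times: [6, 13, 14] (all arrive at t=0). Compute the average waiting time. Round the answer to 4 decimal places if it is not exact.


FCFS order (as given): [6, 13, 14]
Waiting times:
  Job 1: wait = 0
  Job 2: wait = 6
  Job 3: wait = 19
Sum of waiting times = 25
Average waiting time = 25/3 = 8.3333

8.3333


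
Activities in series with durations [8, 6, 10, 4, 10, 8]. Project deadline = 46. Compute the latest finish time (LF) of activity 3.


LF(activity 3) = deadline - sum of successor durations
Successors: activities 4 through 6 with durations [4, 10, 8]
Sum of successor durations = 22
LF = 46 - 22 = 24

24


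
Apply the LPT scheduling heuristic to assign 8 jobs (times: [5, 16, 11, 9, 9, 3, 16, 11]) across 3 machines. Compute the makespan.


Sort jobs in decreasing order (LPT): [16, 16, 11, 11, 9, 9, 5, 3]
Assign each job to the least loaded machine:
  Machine 1: jobs [16, 9, 3], load = 28
  Machine 2: jobs [16, 9], load = 25
  Machine 3: jobs [11, 11, 5], load = 27
Makespan = max load = 28

28


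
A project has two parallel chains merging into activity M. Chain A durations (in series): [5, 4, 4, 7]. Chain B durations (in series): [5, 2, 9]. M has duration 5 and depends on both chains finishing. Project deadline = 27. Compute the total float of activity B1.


Forward pass: ES(B1) = sum of predecessors on chain B = 0
EF = ES + duration = 0 + 5 = 5
Backward pass: LF(M) = deadline = 27; LS(M) = 27 - 5 = 22
LF(B1) = LS(M) - sum(successors on chain B) = 22 - 11 = 11
LS = LF - duration = 11 - 5 = 6
Total float = LS - ES = 6 - 0 = 6

6


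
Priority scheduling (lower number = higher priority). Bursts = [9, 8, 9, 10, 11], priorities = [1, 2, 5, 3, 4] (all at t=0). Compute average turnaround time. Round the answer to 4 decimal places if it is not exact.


Sort by priority (ascending = highest first):
Order: [(1, 9), (2, 8), (3, 10), (4, 11), (5, 9)]
Completion times:
  Priority 1, burst=9, C=9
  Priority 2, burst=8, C=17
  Priority 3, burst=10, C=27
  Priority 4, burst=11, C=38
  Priority 5, burst=9, C=47
Average turnaround = 138/5 = 27.6

27.6


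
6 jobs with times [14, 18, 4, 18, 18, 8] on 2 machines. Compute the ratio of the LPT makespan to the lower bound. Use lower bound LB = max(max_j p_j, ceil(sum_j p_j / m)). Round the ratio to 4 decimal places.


LPT order: [18, 18, 18, 14, 8, 4]
Machine loads after assignment: [40, 40]
LPT makespan = 40
Lower bound = max(max_job, ceil(total/2)) = max(18, 40) = 40
Ratio = 40 / 40 = 1.0

1.0


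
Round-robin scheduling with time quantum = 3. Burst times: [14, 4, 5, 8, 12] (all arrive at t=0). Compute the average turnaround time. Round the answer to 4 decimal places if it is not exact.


Time quantum = 3
Execution trace:
  J1 runs 3 units, time = 3
  J2 runs 3 units, time = 6
  J3 runs 3 units, time = 9
  J4 runs 3 units, time = 12
  J5 runs 3 units, time = 15
  J1 runs 3 units, time = 18
  J2 runs 1 units, time = 19
  J3 runs 2 units, time = 21
  J4 runs 3 units, time = 24
  J5 runs 3 units, time = 27
  J1 runs 3 units, time = 30
  J4 runs 2 units, time = 32
  J5 runs 3 units, time = 35
  J1 runs 3 units, time = 38
  J5 runs 3 units, time = 41
  J1 runs 2 units, time = 43
Finish times: [43, 19, 21, 32, 41]
Average turnaround = 156/5 = 31.2

31.2


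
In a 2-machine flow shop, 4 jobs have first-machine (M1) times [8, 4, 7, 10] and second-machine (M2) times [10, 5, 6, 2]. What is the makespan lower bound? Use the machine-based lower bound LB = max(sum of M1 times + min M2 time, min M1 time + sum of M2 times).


LB1 = sum(M1 times) + min(M2 times) = 29 + 2 = 31
LB2 = min(M1 times) + sum(M2 times) = 4 + 23 = 27
Lower bound = max(LB1, LB2) = max(31, 27) = 31

31


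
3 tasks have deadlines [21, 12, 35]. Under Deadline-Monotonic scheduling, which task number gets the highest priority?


Sort tasks by relative deadline (ascending):
  Task 2: deadline = 12
  Task 1: deadline = 21
  Task 3: deadline = 35
Priority order (highest first): [2, 1, 3]
Highest priority task = 2

2


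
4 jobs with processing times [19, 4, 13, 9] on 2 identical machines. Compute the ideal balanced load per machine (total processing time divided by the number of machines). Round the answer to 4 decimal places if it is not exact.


Total processing time = 19 + 4 + 13 + 9 = 45
Number of machines = 2
Ideal balanced load = 45 / 2 = 22.5

22.5


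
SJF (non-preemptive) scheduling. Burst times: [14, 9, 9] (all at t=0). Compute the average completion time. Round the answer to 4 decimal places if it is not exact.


SJF order (ascending): [9, 9, 14]
Completion times:
  Job 1: burst=9, C=9
  Job 2: burst=9, C=18
  Job 3: burst=14, C=32
Average completion = 59/3 = 19.6667

19.6667


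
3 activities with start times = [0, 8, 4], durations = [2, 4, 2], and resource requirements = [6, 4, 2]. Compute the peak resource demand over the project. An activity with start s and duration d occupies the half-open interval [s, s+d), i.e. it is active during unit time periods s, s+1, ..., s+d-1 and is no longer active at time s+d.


Each activity i is active on [start_i, start_i + duration_i).
Compute total resource usage per time slot:
  t=0: active resources = [6], total = 6
  t=1: active resources = [6], total = 6
  t=2: active resources = [], total = 0
  t=3: active resources = [], total = 0
  t=4: active resources = [2], total = 2
  t=5: active resources = [2], total = 2
  t=6: active resources = [], total = 0
  t=7: active resources = [], total = 0
  t=8: active resources = [4], total = 4
  t=9: active resources = [4], total = 4
  t=10: active resources = [4], total = 4
  t=11: active resources = [4], total = 4
Peak resource demand = 6

6


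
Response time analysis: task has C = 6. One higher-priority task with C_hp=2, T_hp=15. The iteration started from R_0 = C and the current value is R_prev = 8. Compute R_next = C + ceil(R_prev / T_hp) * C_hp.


R_next = C + ceil(R_prev / T_hp) * C_hp
ceil(8 / 15) = ceil(0.5333) = 1
Interference = 1 * 2 = 2
R_next = 6 + 2 = 8
R_next = R_prev, so the iteration has converged (response time = 8).

8


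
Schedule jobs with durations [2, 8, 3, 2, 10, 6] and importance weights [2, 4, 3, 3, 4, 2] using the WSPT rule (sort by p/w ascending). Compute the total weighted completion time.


Compute p/w ratios and sort ascending (WSPT): [(2, 3), (2, 2), (3, 3), (8, 4), (10, 4), (6, 2)]
Compute weighted completion times:
  Job (p=2,w=3): C=2, w*C=3*2=6
  Job (p=2,w=2): C=4, w*C=2*4=8
  Job (p=3,w=3): C=7, w*C=3*7=21
  Job (p=8,w=4): C=15, w*C=4*15=60
  Job (p=10,w=4): C=25, w*C=4*25=100
  Job (p=6,w=2): C=31, w*C=2*31=62
Total weighted completion time = 257

257


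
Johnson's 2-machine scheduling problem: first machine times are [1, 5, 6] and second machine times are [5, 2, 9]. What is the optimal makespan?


Apply Johnson's rule:
  Group 1 (a <= b): [(1, 1, 5), (3, 6, 9)]
  Group 2 (a > b): [(2, 5, 2)]
Optimal job order: [1, 3, 2]
Schedule:
  Job 1: M1 done at 1, M2 done at 6
  Job 3: M1 done at 7, M2 done at 16
  Job 2: M1 done at 12, M2 done at 18
Makespan = 18

18


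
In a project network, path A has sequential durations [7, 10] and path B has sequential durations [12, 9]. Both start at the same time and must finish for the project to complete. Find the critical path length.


Path A total = 7 + 10 = 17
Path B total = 12 + 9 = 21
Critical path = longest path = max(17, 21) = 21

21


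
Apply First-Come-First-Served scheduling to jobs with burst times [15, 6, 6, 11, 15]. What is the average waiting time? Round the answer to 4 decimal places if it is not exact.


FCFS order (as given): [15, 6, 6, 11, 15]
Waiting times:
  Job 1: wait = 0
  Job 2: wait = 15
  Job 3: wait = 21
  Job 4: wait = 27
  Job 5: wait = 38
Sum of waiting times = 101
Average waiting time = 101/5 = 20.2

20.2


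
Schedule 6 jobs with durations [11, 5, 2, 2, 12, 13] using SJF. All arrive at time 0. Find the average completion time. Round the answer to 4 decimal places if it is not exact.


SJF order (ascending): [2, 2, 5, 11, 12, 13]
Completion times:
  Job 1: burst=2, C=2
  Job 2: burst=2, C=4
  Job 3: burst=5, C=9
  Job 4: burst=11, C=20
  Job 5: burst=12, C=32
  Job 6: burst=13, C=45
Average completion = 112/6 = 18.6667

18.6667


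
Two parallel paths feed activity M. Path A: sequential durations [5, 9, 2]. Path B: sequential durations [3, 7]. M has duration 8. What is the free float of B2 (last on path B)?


ES(B2) = sum of predecessors on chain B = 3
EF(B2) = ES + duration = 3 + 7 = 10
Successor of B2 is M. ES(M) = max(sum(A), sum(B)) = max(16, 10) = 16
Free float = ES(successor) - EF(current) = 16 - 10 = 6

6


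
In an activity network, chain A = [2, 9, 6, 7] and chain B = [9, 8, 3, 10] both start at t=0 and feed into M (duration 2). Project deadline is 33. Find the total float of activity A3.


Forward pass: ES(A3) = sum of predecessors on chain A = 11
EF = ES + duration = 11 + 6 = 17
Backward pass: LF(M) = deadline = 33; LS(M) = 33 - 2 = 31
LF(A3) = LS(M) - sum(successors on chain A) = 31 - 7 = 24
LS = LF - duration = 24 - 6 = 18
Total float = LS - ES = 18 - 11 = 7

7


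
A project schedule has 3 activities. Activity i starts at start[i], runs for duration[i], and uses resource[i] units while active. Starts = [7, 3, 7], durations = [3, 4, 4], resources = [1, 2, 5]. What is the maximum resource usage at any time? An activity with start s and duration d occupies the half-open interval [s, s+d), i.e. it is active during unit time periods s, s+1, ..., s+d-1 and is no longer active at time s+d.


Each activity i is active on [start_i, start_i + duration_i).
Compute total resource usage per time slot:
  t=0: active resources = [], total = 0
  t=1: active resources = [], total = 0
  t=2: active resources = [], total = 0
  t=3: active resources = [2], total = 2
  t=4: active resources = [2], total = 2
  t=5: active resources = [2], total = 2
  t=6: active resources = [2], total = 2
  t=7: active resources = [1, 5], total = 6
  t=8: active resources = [1, 5], total = 6
  t=9: active resources = [1, 5], total = 6
  t=10: active resources = [5], total = 5
Peak resource demand = 6

6


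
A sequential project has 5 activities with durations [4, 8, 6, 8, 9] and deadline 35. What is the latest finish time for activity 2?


LF(activity 2) = deadline - sum of successor durations
Successors: activities 3 through 5 with durations [6, 8, 9]
Sum of successor durations = 23
LF = 35 - 23 = 12

12


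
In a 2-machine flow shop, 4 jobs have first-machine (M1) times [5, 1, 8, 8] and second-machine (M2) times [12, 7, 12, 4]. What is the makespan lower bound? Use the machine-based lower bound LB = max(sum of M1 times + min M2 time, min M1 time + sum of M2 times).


LB1 = sum(M1 times) + min(M2 times) = 22 + 4 = 26
LB2 = min(M1 times) + sum(M2 times) = 1 + 35 = 36
Lower bound = max(LB1, LB2) = max(26, 36) = 36

36


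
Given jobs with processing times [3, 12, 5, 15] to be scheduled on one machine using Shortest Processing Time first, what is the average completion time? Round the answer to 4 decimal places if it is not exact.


Sort jobs by processing time (SPT order): [3, 5, 12, 15]
Compute completion times sequentially:
  Job 1: processing = 3, completes at 3
  Job 2: processing = 5, completes at 8
  Job 3: processing = 12, completes at 20
  Job 4: processing = 15, completes at 35
Sum of completion times = 66
Average completion time = 66/4 = 16.5

16.5


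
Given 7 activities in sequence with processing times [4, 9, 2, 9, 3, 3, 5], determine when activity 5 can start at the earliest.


Activity 5 starts after activities 1 through 4 complete.
Predecessor durations: [4, 9, 2, 9]
ES = 4 + 9 + 2 + 9 = 24

24


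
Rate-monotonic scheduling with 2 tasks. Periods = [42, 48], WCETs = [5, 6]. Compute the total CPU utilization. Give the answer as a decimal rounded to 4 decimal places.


Compute individual utilizations (exact fractions):
  Task 1: C/T = 5/42 (approx. 0.119)
  Task 2: C/T = 6/48 = 1/8 (approx. 0.125)
Total utilization U = 5/42 + 1/8 = 41/168
Rounded to 4 decimal places: U = 0.2440
RM (Liu & Layland) bound for 2 tasks = 0.828427; compare with U = 41/168 (approx. 0.244048)
U <= bound, so schedulable by RM sufficient condition.

0.2440


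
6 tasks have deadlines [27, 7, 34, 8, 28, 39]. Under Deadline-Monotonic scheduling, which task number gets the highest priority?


Sort tasks by relative deadline (ascending):
  Task 2: deadline = 7
  Task 4: deadline = 8
  Task 1: deadline = 27
  Task 5: deadline = 28
  Task 3: deadline = 34
  Task 6: deadline = 39
Priority order (highest first): [2, 4, 1, 5, 3, 6]
Highest priority task = 2

2


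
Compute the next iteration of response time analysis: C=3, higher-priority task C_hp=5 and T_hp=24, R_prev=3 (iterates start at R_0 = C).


R_next = C + ceil(R_prev / T_hp) * C_hp
ceil(3 / 24) = ceil(0.125) = 1
Interference = 1 * 5 = 5
R_next = 3 + 5 = 8

8


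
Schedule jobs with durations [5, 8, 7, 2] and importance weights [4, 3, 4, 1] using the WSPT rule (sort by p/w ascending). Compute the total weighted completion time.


Compute p/w ratios and sort ascending (WSPT): [(5, 4), (7, 4), (2, 1), (8, 3)]
Compute weighted completion times:
  Job (p=5,w=4): C=5, w*C=4*5=20
  Job (p=7,w=4): C=12, w*C=4*12=48
  Job (p=2,w=1): C=14, w*C=1*14=14
  Job (p=8,w=3): C=22, w*C=3*22=66
Total weighted completion time = 148

148


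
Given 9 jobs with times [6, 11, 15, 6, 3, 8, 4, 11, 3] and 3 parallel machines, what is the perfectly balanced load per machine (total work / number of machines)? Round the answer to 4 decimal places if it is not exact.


Total processing time = 6 + 11 + 15 + 6 + 3 + 8 + 4 + 11 + 3 = 67
Number of machines = 3
Ideal balanced load = 67 / 3 = 22.3333

22.3333


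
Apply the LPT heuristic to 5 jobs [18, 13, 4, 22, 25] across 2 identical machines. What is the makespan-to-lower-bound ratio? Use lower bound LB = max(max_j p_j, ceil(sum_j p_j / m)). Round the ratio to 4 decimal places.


LPT order: [25, 22, 18, 13, 4]
Machine loads after assignment: [42, 40]
LPT makespan = 42
Lower bound = max(max_job, ceil(total/2)) = max(25, 41) = 41
Ratio = 42 / 41 = 1.0244

1.0244


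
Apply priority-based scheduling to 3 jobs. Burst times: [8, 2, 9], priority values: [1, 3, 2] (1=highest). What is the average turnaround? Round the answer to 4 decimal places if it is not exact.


Sort by priority (ascending = highest first):
Order: [(1, 8), (2, 9), (3, 2)]
Completion times:
  Priority 1, burst=8, C=8
  Priority 2, burst=9, C=17
  Priority 3, burst=2, C=19
Average turnaround = 44/3 = 14.6667

14.6667


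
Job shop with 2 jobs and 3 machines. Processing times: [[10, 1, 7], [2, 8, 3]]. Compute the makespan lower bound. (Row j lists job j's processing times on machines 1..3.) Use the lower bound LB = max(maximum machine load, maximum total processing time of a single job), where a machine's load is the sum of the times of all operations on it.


Machine loads:
  Machine 1: 10 + 2 = 12
  Machine 2: 1 + 8 = 9
  Machine 3: 7 + 3 = 10
Max machine load = 12
Job totals:
  Job 1: 18
  Job 2: 13
Max job total = 18
Lower bound = max(12, 18) = 18

18


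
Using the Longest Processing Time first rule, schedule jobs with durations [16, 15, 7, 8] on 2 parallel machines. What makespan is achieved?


Sort jobs in decreasing order (LPT): [16, 15, 8, 7]
Assign each job to the least loaded machine:
  Machine 1: jobs [16, 7], load = 23
  Machine 2: jobs [15, 8], load = 23
Makespan = max load = 23

23


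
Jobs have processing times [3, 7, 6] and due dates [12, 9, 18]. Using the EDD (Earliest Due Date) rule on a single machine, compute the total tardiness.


Sort by due date (EDD order): [(7, 9), (3, 12), (6, 18)]
Compute completion times and tardiness:
  Job 1: p=7, d=9, C=7, tardiness=max(0,7-9)=0
  Job 2: p=3, d=12, C=10, tardiness=max(0,10-12)=0
  Job 3: p=6, d=18, C=16, tardiness=max(0,16-18)=0
Total tardiness = 0

0


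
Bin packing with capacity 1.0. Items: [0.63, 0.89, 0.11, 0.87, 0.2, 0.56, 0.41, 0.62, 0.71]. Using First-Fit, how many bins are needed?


Place items sequentially using First-Fit:
  Item 0.63 -> new Bin 1
  Item 0.89 -> new Bin 2
  Item 0.11 -> Bin 1 (now 0.74)
  Item 0.87 -> new Bin 3
  Item 0.2 -> Bin 1 (now 0.94)
  Item 0.56 -> new Bin 4
  Item 0.41 -> Bin 4 (now 0.97)
  Item 0.62 -> new Bin 5
  Item 0.71 -> new Bin 6
Total bins used = 6

6


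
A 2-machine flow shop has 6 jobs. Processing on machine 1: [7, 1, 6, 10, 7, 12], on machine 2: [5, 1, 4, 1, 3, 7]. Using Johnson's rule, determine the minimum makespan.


Apply Johnson's rule:
  Group 1 (a <= b): [(2, 1, 1)]
  Group 2 (a > b): [(6, 12, 7), (1, 7, 5), (3, 6, 4), (5, 7, 3), (4, 10, 1)]
Optimal job order: [2, 6, 1, 3, 5, 4]
Schedule:
  Job 2: M1 done at 1, M2 done at 2
  Job 6: M1 done at 13, M2 done at 20
  Job 1: M1 done at 20, M2 done at 25
  Job 3: M1 done at 26, M2 done at 30
  Job 5: M1 done at 33, M2 done at 36
  Job 4: M1 done at 43, M2 done at 44
Makespan = 44

44


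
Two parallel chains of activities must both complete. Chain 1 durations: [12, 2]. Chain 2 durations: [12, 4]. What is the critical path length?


Path A total = 12 + 2 = 14
Path B total = 12 + 4 = 16
Critical path = longest path = max(14, 16) = 16

16


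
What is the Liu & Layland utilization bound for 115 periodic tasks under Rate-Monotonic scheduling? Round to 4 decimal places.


Compute 2^(1/115) = 1.0060455679
Subtract 1: 1.0060455679 - 1 = 0.0060455679
Multiply by n: 115 * 0.0060455679 = 0.6952403085
Round to 4 dp: 0.6952

0.6952


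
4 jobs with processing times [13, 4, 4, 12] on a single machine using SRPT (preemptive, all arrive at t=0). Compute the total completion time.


Since all jobs arrive at t=0, SRPT equals SPT ordering.
SPT order: [4, 4, 12, 13]
Completion times:
  Job 1: p=4, C=4
  Job 2: p=4, C=8
  Job 3: p=12, C=20
  Job 4: p=13, C=33
Total completion time = 4 + 8 + 20 + 33 = 65

65


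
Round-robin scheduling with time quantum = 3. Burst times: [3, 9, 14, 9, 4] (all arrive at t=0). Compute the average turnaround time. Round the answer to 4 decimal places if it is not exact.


Time quantum = 3
Execution trace:
  J1 runs 3 units, time = 3
  J2 runs 3 units, time = 6
  J3 runs 3 units, time = 9
  J4 runs 3 units, time = 12
  J5 runs 3 units, time = 15
  J2 runs 3 units, time = 18
  J3 runs 3 units, time = 21
  J4 runs 3 units, time = 24
  J5 runs 1 units, time = 25
  J2 runs 3 units, time = 28
  J3 runs 3 units, time = 31
  J4 runs 3 units, time = 34
  J3 runs 3 units, time = 37
  J3 runs 2 units, time = 39
Finish times: [3, 28, 39, 34, 25]
Average turnaround = 129/5 = 25.8

25.8


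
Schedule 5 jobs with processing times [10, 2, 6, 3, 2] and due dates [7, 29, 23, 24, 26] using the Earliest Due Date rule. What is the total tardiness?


Sort by due date (EDD order): [(10, 7), (6, 23), (3, 24), (2, 26), (2, 29)]
Compute completion times and tardiness:
  Job 1: p=10, d=7, C=10, tardiness=max(0,10-7)=3
  Job 2: p=6, d=23, C=16, tardiness=max(0,16-23)=0
  Job 3: p=3, d=24, C=19, tardiness=max(0,19-24)=0
  Job 4: p=2, d=26, C=21, tardiness=max(0,21-26)=0
  Job 5: p=2, d=29, C=23, tardiness=max(0,23-29)=0
Total tardiness = 3

3


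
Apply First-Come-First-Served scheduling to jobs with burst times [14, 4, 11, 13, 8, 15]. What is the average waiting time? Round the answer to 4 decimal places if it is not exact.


FCFS order (as given): [14, 4, 11, 13, 8, 15]
Waiting times:
  Job 1: wait = 0
  Job 2: wait = 14
  Job 3: wait = 18
  Job 4: wait = 29
  Job 5: wait = 42
  Job 6: wait = 50
Sum of waiting times = 153
Average waiting time = 153/6 = 25.5

25.5


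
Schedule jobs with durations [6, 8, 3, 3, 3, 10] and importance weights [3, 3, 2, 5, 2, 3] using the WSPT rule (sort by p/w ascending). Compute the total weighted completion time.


Compute p/w ratios and sort ascending (WSPT): [(3, 5), (3, 2), (3, 2), (6, 3), (8, 3), (10, 3)]
Compute weighted completion times:
  Job (p=3,w=5): C=3, w*C=5*3=15
  Job (p=3,w=2): C=6, w*C=2*6=12
  Job (p=3,w=2): C=9, w*C=2*9=18
  Job (p=6,w=3): C=15, w*C=3*15=45
  Job (p=8,w=3): C=23, w*C=3*23=69
  Job (p=10,w=3): C=33, w*C=3*33=99
Total weighted completion time = 258

258


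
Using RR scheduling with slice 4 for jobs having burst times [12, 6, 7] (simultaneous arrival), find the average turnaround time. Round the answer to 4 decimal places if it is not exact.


Time quantum = 4
Execution trace:
  J1 runs 4 units, time = 4
  J2 runs 4 units, time = 8
  J3 runs 4 units, time = 12
  J1 runs 4 units, time = 16
  J2 runs 2 units, time = 18
  J3 runs 3 units, time = 21
  J1 runs 4 units, time = 25
Finish times: [25, 18, 21]
Average turnaround = 64/3 = 21.3333

21.3333


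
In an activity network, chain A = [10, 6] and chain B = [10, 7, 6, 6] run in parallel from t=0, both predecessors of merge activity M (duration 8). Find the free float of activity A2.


ES(A2) = sum of predecessors on chain A = 10
EF(A2) = ES + duration = 10 + 6 = 16
Successor of A2 is M. ES(M) = max(sum(A), sum(B)) = max(16, 29) = 29
Free float = ES(successor) - EF(current) = 29 - 16 = 13

13


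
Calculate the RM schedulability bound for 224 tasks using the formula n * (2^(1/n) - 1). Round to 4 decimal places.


Compute 2^(1/224) = 1.0030991997
Subtract 1: 1.0030991997 - 1 = 0.0030991997
Multiply by n: 224 * 0.0030991997 = 0.6942207328
Round to 4 dp: 0.6942

0.6942


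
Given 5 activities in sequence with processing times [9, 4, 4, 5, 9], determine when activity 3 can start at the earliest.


Activity 3 starts after activities 1 through 2 complete.
Predecessor durations: [9, 4]
ES = 9 + 4 = 13

13


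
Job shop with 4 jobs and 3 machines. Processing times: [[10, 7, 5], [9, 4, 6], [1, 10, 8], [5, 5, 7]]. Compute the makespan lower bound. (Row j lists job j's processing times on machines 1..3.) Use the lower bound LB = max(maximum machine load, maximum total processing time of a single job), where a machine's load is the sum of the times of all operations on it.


Machine loads:
  Machine 1: 10 + 9 + 1 + 5 = 25
  Machine 2: 7 + 4 + 10 + 5 = 26
  Machine 3: 5 + 6 + 8 + 7 = 26
Max machine load = 26
Job totals:
  Job 1: 22
  Job 2: 19
  Job 3: 19
  Job 4: 17
Max job total = 22
Lower bound = max(26, 22) = 26

26


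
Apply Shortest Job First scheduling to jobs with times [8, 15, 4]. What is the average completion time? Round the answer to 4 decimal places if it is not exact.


SJF order (ascending): [4, 8, 15]
Completion times:
  Job 1: burst=4, C=4
  Job 2: burst=8, C=12
  Job 3: burst=15, C=27
Average completion = 43/3 = 14.3333

14.3333


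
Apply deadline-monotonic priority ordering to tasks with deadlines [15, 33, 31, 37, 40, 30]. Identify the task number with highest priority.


Sort tasks by relative deadline (ascending):
  Task 1: deadline = 15
  Task 6: deadline = 30
  Task 3: deadline = 31
  Task 2: deadline = 33
  Task 4: deadline = 37
  Task 5: deadline = 40
Priority order (highest first): [1, 6, 3, 2, 4, 5]
Highest priority task = 1

1


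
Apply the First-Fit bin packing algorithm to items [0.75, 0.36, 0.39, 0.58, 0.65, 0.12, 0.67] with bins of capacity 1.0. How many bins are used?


Place items sequentially using First-Fit:
  Item 0.75 -> new Bin 1
  Item 0.36 -> new Bin 2
  Item 0.39 -> Bin 2 (now 0.75)
  Item 0.58 -> new Bin 3
  Item 0.65 -> new Bin 4
  Item 0.12 -> Bin 1 (now 0.87)
  Item 0.67 -> new Bin 5
Total bins used = 5

5


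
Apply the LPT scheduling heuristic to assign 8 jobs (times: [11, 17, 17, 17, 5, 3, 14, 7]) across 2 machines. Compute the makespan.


Sort jobs in decreasing order (LPT): [17, 17, 17, 14, 11, 7, 5, 3]
Assign each job to the least loaded machine:
  Machine 1: jobs [17, 17, 7, 5], load = 46
  Machine 2: jobs [17, 14, 11, 3], load = 45
Makespan = max load = 46

46


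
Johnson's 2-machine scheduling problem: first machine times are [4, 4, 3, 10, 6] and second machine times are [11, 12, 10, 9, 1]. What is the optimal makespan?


Apply Johnson's rule:
  Group 1 (a <= b): [(3, 3, 10), (1, 4, 11), (2, 4, 12)]
  Group 2 (a > b): [(4, 10, 9), (5, 6, 1)]
Optimal job order: [3, 1, 2, 4, 5]
Schedule:
  Job 3: M1 done at 3, M2 done at 13
  Job 1: M1 done at 7, M2 done at 24
  Job 2: M1 done at 11, M2 done at 36
  Job 4: M1 done at 21, M2 done at 45
  Job 5: M1 done at 27, M2 done at 46
Makespan = 46

46


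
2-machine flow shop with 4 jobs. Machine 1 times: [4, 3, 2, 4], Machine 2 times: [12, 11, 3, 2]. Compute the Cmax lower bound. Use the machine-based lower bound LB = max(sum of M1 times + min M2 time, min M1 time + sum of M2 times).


LB1 = sum(M1 times) + min(M2 times) = 13 + 2 = 15
LB2 = min(M1 times) + sum(M2 times) = 2 + 28 = 30
Lower bound = max(LB1, LB2) = max(15, 30) = 30

30


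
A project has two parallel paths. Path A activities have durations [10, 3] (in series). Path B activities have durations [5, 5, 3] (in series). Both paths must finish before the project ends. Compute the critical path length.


Path A total = 10 + 3 = 13
Path B total = 5 + 5 + 3 = 13
Critical path = longest path = max(13, 13) = 13

13


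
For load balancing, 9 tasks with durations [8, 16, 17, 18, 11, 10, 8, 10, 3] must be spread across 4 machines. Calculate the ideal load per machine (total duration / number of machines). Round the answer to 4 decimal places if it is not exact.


Total processing time = 8 + 16 + 17 + 18 + 11 + 10 + 8 + 10 + 3 = 101
Number of machines = 4
Ideal balanced load = 101 / 4 = 25.25

25.25


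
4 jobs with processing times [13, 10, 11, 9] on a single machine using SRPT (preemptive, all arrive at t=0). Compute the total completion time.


Since all jobs arrive at t=0, SRPT equals SPT ordering.
SPT order: [9, 10, 11, 13]
Completion times:
  Job 1: p=9, C=9
  Job 2: p=10, C=19
  Job 3: p=11, C=30
  Job 4: p=13, C=43
Total completion time = 9 + 19 + 30 + 43 = 101

101


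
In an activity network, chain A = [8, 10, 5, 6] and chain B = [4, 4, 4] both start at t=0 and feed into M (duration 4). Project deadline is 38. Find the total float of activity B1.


Forward pass: ES(B1) = sum of predecessors on chain B = 0
EF = ES + duration = 0 + 4 = 4
Backward pass: LF(M) = deadline = 38; LS(M) = 38 - 4 = 34
LF(B1) = LS(M) - sum(successors on chain B) = 34 - 8 = 26
LS = LF - duration = 26 - 4 = 22
Total float = LS - ES = 22 - 0 = 22

22


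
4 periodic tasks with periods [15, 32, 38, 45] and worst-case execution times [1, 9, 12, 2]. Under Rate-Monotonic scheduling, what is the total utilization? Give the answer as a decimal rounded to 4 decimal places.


Compute individual utilizations (exact fractions):
  Task 1: C/T = 1/15 (approx. 0.0667)
  Task 2: C/T = 9/32 (approx. 0.2813)
  Task 3: C/T = 12/38 = 6/19 (approx. 0.3158)
  Task 4: C/T = 2/45 (approx. 0.0444)
Total utilization U = 1/15 + 9/32 + 6/19 + 2/45 = 3875/5472
Rounded to 4 decimal places: U = 0.7082
RM (Liu & Layland) bound for 4 tasks = 0.756828; compare with U = 3875/5472 (approx. 0.708151)
U <= bound, so schedulable by RM sufficient condition.

0.7082


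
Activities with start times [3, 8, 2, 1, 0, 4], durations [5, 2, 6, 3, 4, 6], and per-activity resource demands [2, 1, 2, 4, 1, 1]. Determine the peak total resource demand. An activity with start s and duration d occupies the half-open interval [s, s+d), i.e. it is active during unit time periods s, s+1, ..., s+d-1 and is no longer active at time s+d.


Each activity i is active on [start_i, start_i + duration_i).
Compute total resource usage per time slot:
  t=0: active resources = [1], total = 1
  t=1: active resources = [4, 1], total = 5
  t=2: active resources = [2, 4, 1], total = 7
  t=3: active resources = [2, 2, 4, 1], total = 9
  t=4: active resources = [2, 2, 1], total = 5
  t=5: active resources = [2, 2, 1], total = 5
  t=6: active resources = [2, 2, 1], total = 5
  t=7: active resources = [2, 2, 1], total = 5
  t=8: active resources = [1, 1], total = 2
  t=9: active resources = [1, 1], total = 2
Peak resource demand = 9

9


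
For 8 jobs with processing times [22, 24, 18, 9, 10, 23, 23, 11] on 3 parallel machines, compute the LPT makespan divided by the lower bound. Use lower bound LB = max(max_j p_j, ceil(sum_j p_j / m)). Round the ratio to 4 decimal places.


LPT order: [24, 23, 23, 22, 18, 11, 10, 9]
Machine loads after assignment: [45, 45, 50]
LPT makespan = 50
Lower bound = max(max_job, ceil(total/3)) = max(24, 47) = 47
Ratio = 50 / 47 = 1.0638

1.0638


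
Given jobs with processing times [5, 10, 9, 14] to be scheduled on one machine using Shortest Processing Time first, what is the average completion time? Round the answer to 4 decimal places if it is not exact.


Sort jobs by processing time (SPT order): [5, 9, 10, 14]
Compute completion times sequentially:
  Job 1: processing = 5, completes at 5
  Job 2: processing = 9, completes at 14
  Job 3: processing = 10, completes at 24
  Job 4: processing = 14, completes at 38
Sum of completion times = 81
Average completion time = 81/4 = 20.25

20.25


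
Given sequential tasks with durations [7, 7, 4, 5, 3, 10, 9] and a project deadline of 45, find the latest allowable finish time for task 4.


LF(activity 4) = deadline - sum of successor durations
Successors: activities 5 through 7 with durations [3, 10, 9]
Sum of successor durations = 22
LF = 45 - 22 = 23

23


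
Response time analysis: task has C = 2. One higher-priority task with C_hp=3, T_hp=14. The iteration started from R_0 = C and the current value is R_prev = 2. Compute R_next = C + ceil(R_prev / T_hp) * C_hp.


R_next = C + ceil(R_prev / T_hp) * C_hp
ceil(2 / 14) = ceil(0.1429) = 1
Interference = 1 * 3 = 3
R_next = 2 + 3 = 5

5


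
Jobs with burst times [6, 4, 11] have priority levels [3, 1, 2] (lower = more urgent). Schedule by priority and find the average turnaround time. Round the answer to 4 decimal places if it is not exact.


Sort by priority (ascending = highest first):
Order: [(1, 4), (2, 11), (3, 6)]
Completion times:
  Priority 1, burst=4, C=4
  Priority 2, burst=11, C=15
  Priority 3, burst=6, C=21
Average turnaround = 40/3 = 13.3333

13.3333


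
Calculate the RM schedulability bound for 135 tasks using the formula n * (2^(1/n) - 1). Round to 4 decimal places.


Compute 2^(1/135) = 1.0051476273
Subtract 1: 1.0051476273 - 1 = 0.0051476273
Multiply by n: 135 * 0.0051476273 = 0.6949296855
Round to 4 dp: 0.6949

0.6949


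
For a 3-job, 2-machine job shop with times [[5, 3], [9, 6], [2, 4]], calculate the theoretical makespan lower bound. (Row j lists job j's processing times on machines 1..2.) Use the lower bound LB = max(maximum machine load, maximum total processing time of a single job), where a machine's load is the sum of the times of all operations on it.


Machine loads:
  Machine 1: 5 + 9 + 2 = 16
  Machine 2: 3 + 6 + 4 = 13
Max machine load = 16
Job totals:
  Job 1: 8
  Job 2: 15
  Job 3: 6
Max job total = 15
Lower bound = max(16, 15) = 16

16


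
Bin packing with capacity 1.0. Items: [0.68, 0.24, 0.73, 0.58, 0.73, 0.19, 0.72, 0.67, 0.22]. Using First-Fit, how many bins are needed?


Place items sequentially using First-Fit:
  Item 0.68 -> new Bin 1
  Item 0.24 -> Bin 1 (now 0.92)
  Item 0.73 -> new Bin 2
  Item 0.58 -> new Bin 3
  Item 0.73 -> new Bin 4
  Item 0.19 -> Bin 2 (now 0.92)
  Item 0.72 -> new Bin 5
  Item 0.67 -> new Bin 6
  Item 0.22 -> Bin 3 (now 0.8)
Total bins used = 6

6


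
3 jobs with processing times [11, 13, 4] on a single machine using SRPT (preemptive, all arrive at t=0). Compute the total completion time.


Since all jobs arrive at t=0, SRPT equals SPT ordering.
SPT order: [4, 11, 13]
Completion times:
  Job 1: p=4, C=4
  Job 2: p=11, C=15
  Job 3: p=13, C=28
Total completion time = 4 + 15 + 28 = 47

47


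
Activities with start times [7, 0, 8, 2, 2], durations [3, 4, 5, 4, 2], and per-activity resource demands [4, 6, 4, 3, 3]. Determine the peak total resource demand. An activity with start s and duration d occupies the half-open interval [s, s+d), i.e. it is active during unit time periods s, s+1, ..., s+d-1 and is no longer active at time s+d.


Each activity i is active on [start_i, start_i + duration_i).
Compute total resource usage per time slot:
  t=0: active resources = [6], total = 6
  t=1: active resources = [6], total = 6
  t=2: active resources = [6, 3, 3], total = 12
  t=3: active resources = [6, 3, 3], total = 12
  t=4: active resources = [3], total = 3
  t=5: active resources = [3], total = 3
  t=6: active resources = [], total = 0
  t=7: active resources = [4], total = 4
  t=8: active resources = [4, 4], total = 8
  t=9: active resources = [4, 4], total = 8
  t=10: active resources = [4], total = 4
  t=11: active resources = [4], total = 4
  t=12: active resources = [4], total = 4
Peak resource demand = 12

12


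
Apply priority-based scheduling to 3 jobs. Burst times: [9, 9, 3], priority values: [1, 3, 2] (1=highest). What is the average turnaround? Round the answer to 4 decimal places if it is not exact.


Sort by priority (ascending = highest first):
Order: [(1, 9), (2, 3), (3, 9)]
Completion times:
  Priority 1, burst=9, C=9
  Priority 2, burst=3, C=12
  Priority 3, burst=9, C=21
Average turnaround = 42/3 = 14.0

14.0


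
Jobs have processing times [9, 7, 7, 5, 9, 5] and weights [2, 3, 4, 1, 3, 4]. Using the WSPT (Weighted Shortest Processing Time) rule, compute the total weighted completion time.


Compute p/w ratios and sort ascending (WSPT): [(5, 4), (7, 4), (7, 3), (9, 3), (9, 2), (5, 1)]
Compute weighted completion times:
  Job (p=5,w=4): C=5, w*C=4*5=20
  Job (p=7,w=4): C=12, w*C=4*12=48
  Job (p=7,w=3): C=19, w*C=3*19=57
  Job (p=9,w=3): C=28, w*C=3*28=84
  Job (p=9,w=2): C=37, w*C=2*37=74
  Job (p=5,w=1): C=42, w*C=1*42=42
Total weighted completion time = 325

325


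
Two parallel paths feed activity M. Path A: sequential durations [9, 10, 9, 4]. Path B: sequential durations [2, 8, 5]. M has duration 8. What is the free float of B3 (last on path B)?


ES(B3) = sum of predecessors on chain B = 10
EF(B3) = ES + duration = 10 + 5 = 15
Successor of B3 is M. ES(M) = max(sum(A), sum(B)) = max(32, 15) = 32
Free float = ES(successor) - EF(current) = 32 - 15 = 17

17


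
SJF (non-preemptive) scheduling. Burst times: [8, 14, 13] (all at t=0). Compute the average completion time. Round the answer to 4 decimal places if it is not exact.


SJF order (ascending): [8, 13, 14]
Completion times:
  Job 1: burst=8, C=8
  Job 2: burst=13, C=21
  Job 3: burst=14, C=35
Average completion = 64/3 = 21.3333

21.3333


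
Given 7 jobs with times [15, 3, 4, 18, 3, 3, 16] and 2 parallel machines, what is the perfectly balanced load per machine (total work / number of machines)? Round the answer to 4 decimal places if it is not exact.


Total processing time = 15 + 3 + 4 + 18 + 3 + 3 + 16 = 62
Number of machines = 2
Ideal balanced load = 62 / 2 = 31.0

31.0


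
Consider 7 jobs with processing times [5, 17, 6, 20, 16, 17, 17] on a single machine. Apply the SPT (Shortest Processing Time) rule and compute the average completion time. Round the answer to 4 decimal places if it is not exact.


Sort jobs by processing time (SPT order): [5, 6, 16, 17, 17, 17, 20]
Compute completion times sequentially:
  Job 1: processing = 5, completes at 5
  Job 2: processing = 6, completes at 11
  Job 3: processing = 16, completes at 27
  Job 4: processing = 17, completes at 44
  Job 5: processing = 17, completes at 61
  Job 6: processing = 17, completes at 78
  Job 7: processing = 20, completes at 98
Sum of completion times = 324
Average completion time = 324/7 = 46.2857

46.2857
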